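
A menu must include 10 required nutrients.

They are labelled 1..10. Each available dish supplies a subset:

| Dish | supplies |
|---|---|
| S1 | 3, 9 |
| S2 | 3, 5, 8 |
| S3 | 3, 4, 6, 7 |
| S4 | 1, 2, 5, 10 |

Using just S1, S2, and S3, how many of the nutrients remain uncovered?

3

Union of S1, S2, S3 = {3, 4, 5, 6, 7, 8, 9}.
Not covered: 1, 2, 10 — 3 nutrients.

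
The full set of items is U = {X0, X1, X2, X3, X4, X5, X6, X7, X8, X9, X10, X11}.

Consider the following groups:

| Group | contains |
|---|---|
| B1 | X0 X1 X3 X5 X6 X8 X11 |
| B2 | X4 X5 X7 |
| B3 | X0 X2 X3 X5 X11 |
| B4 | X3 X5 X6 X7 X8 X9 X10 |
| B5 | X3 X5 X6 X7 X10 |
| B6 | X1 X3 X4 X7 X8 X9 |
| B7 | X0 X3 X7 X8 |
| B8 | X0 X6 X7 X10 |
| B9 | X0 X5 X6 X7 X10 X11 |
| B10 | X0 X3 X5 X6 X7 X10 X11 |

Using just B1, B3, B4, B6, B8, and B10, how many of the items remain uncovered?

Union of B1, B3, B4, B6, B8, B10 = {X0, X1, X2, X3, X4, X5, X6, X7, X8, X9, X10, X11} — that's every item, so 0 are uncovered.

0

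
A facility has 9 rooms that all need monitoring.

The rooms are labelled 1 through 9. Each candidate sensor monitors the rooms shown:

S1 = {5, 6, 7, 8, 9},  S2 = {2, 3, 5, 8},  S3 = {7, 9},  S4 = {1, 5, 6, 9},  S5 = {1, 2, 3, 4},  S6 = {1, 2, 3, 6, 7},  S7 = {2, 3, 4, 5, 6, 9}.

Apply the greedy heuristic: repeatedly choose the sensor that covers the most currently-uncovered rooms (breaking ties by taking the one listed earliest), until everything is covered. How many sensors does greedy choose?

3

Greedy: pick S7 (covers 6 new) → pick S1 (covers 2 new) → pick S4 (covers 1 new). Total picks: 3.
(The true minimum cover uses only 2 sensors, so greedy is not optimal here.)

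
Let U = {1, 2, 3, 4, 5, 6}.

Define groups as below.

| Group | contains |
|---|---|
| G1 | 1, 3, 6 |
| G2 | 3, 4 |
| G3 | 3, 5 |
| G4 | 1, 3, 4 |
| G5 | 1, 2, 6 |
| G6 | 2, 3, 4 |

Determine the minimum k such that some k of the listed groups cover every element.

G3, G4, and G5 cover everything between them: the union {1, 2, 3, 4, 5, 6} is all of U.
Only G3 contains 5, so G3 is forced; the remaining 4 elements need at least 2 more groups (each remaining group adds at most 3) — so at least 3 groups are needed, and 3 is optimal.

3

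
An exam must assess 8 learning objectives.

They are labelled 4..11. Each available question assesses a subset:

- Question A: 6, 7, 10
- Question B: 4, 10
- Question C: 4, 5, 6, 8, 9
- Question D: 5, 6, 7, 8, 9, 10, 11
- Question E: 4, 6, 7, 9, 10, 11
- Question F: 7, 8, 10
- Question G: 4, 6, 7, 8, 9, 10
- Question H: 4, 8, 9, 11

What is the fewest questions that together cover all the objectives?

Take {B, D}. Their union is {4, 5, 6, 7, 8, 9, 10, 11}, which is all 8 objectives.
No single question has all 8 objectives (the largest, D, has 7), so 2 is optimal.

2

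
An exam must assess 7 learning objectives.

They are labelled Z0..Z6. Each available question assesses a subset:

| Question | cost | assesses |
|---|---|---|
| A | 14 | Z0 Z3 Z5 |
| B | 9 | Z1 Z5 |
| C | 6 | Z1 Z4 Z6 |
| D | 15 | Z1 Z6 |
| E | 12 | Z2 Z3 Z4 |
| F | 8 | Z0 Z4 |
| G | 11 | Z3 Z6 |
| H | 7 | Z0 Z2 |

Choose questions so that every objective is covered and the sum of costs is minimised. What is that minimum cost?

27

A, C, H together cover every objective (A ∪ C ∪ H = {Z0, Z1, Z2, Z3, Z4, Z5, Z6}); total cost 14 + 6 + 7 = 27.
No covering selection has total cost below 27.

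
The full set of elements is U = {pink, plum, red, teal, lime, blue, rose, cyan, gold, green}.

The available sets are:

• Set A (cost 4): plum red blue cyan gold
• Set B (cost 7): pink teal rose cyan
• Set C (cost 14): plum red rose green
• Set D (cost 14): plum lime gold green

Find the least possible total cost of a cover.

25

A, B, D together cover every element (A ∪ B ∪ D = {pink, plum, red, teal, lime, blue, rose, cyan, gold, green}); total cost 4 + 7 + 14 = 25.
No covering selection has total cost below 25.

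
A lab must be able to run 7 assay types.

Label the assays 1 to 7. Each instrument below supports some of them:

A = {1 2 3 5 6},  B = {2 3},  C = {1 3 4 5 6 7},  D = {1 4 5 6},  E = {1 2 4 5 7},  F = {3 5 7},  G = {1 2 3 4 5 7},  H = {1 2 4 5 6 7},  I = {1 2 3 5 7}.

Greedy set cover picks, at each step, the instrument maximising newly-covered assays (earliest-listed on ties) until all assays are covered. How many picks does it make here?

Greedy: pick C (covers 6 new) → pick A (covers 1 new). Total picks: 2.

2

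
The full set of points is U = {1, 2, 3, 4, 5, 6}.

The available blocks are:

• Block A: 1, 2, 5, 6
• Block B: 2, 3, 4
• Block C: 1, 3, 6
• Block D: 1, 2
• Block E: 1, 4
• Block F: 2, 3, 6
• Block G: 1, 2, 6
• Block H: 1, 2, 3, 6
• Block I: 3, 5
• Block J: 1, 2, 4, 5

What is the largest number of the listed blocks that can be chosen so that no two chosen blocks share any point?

D, I are pairwise disjoint (D={1,2}; I={3,5}).
Every remaining block overlaps one of these, and no 3 of the listed blocks are pairwise disjoint, so 2 is the maximum.

2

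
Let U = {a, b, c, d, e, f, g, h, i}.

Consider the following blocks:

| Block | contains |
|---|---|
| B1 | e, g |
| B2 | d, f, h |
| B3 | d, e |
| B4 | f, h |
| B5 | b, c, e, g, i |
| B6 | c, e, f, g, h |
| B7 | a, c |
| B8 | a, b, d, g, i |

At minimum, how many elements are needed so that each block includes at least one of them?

Take T = {a, e, f}. Each listed block contains at least one of these, so T is a hitting set of size 3.
The blocks B1, B2, B7 are pairwise disjoint, so any hitting set needs a separate element for each — at least 3. Hence 3 is optimal.

3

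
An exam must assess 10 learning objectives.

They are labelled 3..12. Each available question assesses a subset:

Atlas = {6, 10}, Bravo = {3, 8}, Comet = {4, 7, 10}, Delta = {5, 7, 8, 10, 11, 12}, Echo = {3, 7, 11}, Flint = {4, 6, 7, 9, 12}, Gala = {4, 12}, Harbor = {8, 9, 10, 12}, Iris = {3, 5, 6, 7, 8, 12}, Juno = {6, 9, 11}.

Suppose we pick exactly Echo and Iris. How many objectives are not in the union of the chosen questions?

3

Union of Echo, Iris = {3, 5, 6, 7, 8, 11, 12}.
Not covered: 4, 9, 10 — 3 objectives.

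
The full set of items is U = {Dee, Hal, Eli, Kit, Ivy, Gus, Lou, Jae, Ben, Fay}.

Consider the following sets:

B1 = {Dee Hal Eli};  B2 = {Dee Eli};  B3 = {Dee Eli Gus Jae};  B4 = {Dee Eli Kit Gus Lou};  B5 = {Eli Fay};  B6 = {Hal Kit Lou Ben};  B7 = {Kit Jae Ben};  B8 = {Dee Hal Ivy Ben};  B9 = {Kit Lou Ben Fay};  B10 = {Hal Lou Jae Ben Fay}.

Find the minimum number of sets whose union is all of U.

3

B4 and B8 and B10 together: B4 ∪ B8 ∪ B10 = {Dee, Hal, Eli, Kit, Ivy, Gus, Lou, Jae, Ben, Fay} — every item is covered.
Only B8 contains Ivy, so B8 is forced; the remaining 6 items need at least 2 more sets (each remaining set adds at most 4) — so at least 3 sets are needed, and 3 is optimal.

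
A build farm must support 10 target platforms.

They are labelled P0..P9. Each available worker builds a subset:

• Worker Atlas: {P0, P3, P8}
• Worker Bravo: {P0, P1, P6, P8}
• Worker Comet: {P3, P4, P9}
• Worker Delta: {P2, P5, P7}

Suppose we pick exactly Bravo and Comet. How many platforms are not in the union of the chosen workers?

Union of Bravo, Comet = {P0, P1, P3, P4, P6, P8, P9}.
Not covered: P2, P5, P7 — 3 platforms.

3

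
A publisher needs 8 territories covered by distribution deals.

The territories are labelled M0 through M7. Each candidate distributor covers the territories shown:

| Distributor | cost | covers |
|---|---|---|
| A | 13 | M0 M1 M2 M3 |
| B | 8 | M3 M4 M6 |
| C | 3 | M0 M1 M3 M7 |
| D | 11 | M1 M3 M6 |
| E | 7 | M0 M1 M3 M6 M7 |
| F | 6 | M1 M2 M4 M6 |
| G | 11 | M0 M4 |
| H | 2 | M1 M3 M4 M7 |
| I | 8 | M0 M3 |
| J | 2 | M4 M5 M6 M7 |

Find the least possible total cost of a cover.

C, F, J together cover every territory (C ∪ F ∪ J = {M0, M1, M2, M3, M4, M5, M6, M7}); total cost 3 + 6 + 2 = 11.
The greedy pick H, J, C, F costs 13; no covering selection beats 11.

11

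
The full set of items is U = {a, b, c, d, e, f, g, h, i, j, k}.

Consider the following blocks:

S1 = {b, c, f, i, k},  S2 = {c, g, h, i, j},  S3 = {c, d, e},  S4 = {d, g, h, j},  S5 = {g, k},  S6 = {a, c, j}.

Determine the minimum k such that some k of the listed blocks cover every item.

4

S1 and S3 and S4 and S6 together: S1 ∪ S3 ∪ S4 ∪ S6 = {a, b, c, d, e, f, g, h, i, j, k} — every item is covered.
No 3 of the 6 blocks cover everything (all 20 combinations miss at least one item), so 4 is optimal.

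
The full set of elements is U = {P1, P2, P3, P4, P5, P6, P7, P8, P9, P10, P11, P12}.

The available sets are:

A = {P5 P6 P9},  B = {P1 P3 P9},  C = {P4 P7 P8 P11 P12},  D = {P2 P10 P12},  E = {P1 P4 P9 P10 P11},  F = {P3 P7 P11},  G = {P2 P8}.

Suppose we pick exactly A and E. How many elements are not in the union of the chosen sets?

5

Union of A, E = {P1, P4, P5, P6, P9, P10, P11}.
Not covered: P2, P3, P7, P8, P12 — 5 elements.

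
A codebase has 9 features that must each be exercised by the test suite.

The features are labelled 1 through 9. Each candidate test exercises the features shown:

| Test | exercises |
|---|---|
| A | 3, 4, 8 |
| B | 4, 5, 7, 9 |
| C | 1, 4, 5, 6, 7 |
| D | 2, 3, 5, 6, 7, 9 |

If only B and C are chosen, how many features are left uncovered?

3

Union of B, C = {1, 4, 5, 6, 7, 9}.
Not covered: 2, 3, 8 — 3 features.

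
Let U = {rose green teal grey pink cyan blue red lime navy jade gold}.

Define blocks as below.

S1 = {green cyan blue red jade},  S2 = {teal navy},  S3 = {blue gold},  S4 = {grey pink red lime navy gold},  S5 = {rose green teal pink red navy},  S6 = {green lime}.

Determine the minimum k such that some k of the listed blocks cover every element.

Take {S1, S4, S5}. Their union is {rose, green, teal, grey, pink, cyan, blue, red, lime, navy, jade, gold}, which is all 12 elements.
Only S5 contains rose, so S5 is forced; the remaining 6 elements need at least 2 more blocks (each remaining block adds at most 3) — so at least 3 blocks are needed, and 3 is optimal.

3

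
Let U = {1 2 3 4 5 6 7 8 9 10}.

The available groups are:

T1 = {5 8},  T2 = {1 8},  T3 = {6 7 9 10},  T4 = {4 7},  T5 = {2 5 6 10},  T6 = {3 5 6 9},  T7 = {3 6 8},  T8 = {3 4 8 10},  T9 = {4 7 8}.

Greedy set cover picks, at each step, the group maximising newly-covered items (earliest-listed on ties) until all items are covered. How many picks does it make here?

4

Greedy: pick T3 (covers 4 new) → pick T8 (covers 3 new) → pick T5 (covers 2 new) → pick T2 (covers 1 new). Total picks: 4.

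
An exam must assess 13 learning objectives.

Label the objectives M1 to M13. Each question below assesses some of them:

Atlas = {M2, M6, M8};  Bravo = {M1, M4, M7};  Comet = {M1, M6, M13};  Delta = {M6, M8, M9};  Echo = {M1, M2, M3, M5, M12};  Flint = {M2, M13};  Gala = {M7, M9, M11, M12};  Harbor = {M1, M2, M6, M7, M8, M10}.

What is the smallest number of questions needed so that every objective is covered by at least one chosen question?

Take {Bravo, Echo, Flint, Gala, Harbor}. Their union is {M1, M2, M3, M4, M5, M6, M7, M8, M9, M10, M11, M12, M13}, which is all 13 objectives.
No 4 of the 8 questions cover everything (all 70 combinations miss at least one objective), so 5 is optimal.

5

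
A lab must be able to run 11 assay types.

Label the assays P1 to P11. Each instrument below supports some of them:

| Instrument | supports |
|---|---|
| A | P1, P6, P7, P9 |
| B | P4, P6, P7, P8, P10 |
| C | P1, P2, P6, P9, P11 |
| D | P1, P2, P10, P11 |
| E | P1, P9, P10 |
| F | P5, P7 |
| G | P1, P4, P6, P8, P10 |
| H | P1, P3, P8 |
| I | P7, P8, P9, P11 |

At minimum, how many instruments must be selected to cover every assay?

C and F and G and H together: C ∪ F ∪ G ∪ H = {P1, P2, P3, P4, P5, P6, P7, P8, P9, P10, P11} — every assay is covered.
No 3 of the 9 instruments cover everything (all 84 combinations miss at least one assay), so 4 is optimal.

4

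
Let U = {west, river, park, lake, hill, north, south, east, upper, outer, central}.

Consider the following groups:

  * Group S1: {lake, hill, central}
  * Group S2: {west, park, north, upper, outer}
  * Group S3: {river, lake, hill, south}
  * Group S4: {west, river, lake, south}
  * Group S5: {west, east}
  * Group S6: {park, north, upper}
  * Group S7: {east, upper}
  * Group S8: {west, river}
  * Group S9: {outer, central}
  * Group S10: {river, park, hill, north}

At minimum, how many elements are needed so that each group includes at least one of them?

H = {river, north, east, central} meets every group (each contains at least one member of H), and |H| = 4.
The groups S3, S5, S6, S9 are pairwise disjoint, so any hitting set needs a separate element for each — at least 4. Hence 4 is optimal.

4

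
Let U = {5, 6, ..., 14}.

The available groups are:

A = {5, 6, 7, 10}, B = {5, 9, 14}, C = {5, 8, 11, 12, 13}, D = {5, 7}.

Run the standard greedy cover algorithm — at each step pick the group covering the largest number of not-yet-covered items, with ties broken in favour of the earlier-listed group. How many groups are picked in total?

3

Greedy: pick C (covers 5 new) → pick A (covers 3 new) → pick B (covers 2 new). Total picks: 3.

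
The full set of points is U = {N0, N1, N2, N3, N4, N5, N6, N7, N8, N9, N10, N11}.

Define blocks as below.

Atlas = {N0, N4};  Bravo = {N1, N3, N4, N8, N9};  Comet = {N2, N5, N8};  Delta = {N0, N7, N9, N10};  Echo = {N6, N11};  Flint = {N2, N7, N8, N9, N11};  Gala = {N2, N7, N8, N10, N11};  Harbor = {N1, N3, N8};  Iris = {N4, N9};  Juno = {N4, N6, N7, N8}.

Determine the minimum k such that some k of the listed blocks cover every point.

4

Bravo and Comet and Delta and Echo together: Bravo ∪ Comet ∪ Delta ∪ Echo = {N0, N1, N2, N3, N4, N5, N6, N7, N8, N9, N10, N11} — every point is covered.
Only Comet contains N5, so Comet is forced; the remaining 9 points need at least 3 more blocks (each remaining block adds at most 4) — so at least 4 blocks are needed, and 4 is optimal.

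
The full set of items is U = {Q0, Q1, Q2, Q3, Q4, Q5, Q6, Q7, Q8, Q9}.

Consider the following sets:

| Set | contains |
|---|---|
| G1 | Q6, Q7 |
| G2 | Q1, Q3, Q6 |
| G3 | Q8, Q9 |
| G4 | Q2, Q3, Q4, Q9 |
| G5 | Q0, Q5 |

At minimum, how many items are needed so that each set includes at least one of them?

Take H = {Q0, Q6, Q9}. Each listed set contains at least one of these, so H is a hitting set of size 3.
The sets G1, G4, G5 are pairwise disjoint, so any hitting set needs a separate item for each — at least 3. Hence 3 is optimal.

3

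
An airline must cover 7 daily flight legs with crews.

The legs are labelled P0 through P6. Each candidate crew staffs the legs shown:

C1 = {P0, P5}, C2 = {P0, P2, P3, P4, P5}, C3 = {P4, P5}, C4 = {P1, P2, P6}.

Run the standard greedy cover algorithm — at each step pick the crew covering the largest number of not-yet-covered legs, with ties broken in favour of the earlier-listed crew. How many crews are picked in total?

Greedy: pick C2 (covers 5 new) → pick C4 (covers 2 new). Total picks: 2.

2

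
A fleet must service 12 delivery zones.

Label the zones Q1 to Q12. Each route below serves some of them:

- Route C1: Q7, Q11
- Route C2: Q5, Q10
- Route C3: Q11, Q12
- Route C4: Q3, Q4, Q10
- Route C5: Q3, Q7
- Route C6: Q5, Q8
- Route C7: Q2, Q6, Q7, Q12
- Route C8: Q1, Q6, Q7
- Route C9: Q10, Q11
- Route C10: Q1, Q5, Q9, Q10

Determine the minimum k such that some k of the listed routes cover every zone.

Take {C1, C4, C6, C7, C10}. Their union is {Q1, Q2, Q3, Q4, Q5, Q6, Q7, Q8, Q9, Q10, Q11, Q12}, which is all 12 zones.
No 4 of the 10 routes cover everything (all 210 combinations miss at least one zone), so 5 is optimal.

5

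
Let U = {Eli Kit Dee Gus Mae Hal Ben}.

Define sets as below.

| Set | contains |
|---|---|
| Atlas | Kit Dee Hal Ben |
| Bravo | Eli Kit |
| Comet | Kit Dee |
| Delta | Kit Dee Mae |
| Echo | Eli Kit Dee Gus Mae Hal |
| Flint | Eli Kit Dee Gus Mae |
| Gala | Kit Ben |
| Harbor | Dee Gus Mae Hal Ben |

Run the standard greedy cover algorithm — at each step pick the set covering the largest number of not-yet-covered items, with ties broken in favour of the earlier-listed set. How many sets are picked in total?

Greedy: pick Echo (covers 6 new) → pick Atlas (covers 1 new). Total picks: 2.

2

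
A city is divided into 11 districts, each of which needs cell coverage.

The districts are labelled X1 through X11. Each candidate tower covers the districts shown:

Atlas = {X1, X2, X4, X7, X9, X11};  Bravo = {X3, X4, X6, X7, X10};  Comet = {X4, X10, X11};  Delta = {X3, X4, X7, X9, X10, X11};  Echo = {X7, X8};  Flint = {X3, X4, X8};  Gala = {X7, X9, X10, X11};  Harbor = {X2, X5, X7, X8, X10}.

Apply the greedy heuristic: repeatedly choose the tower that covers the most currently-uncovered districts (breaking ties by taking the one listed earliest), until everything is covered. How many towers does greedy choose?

3

Greedy: pick Atlas (covers 6 new) → pick Bravo (covers 3 new) → pick Harbor (covers 2 new). Total picks: 3.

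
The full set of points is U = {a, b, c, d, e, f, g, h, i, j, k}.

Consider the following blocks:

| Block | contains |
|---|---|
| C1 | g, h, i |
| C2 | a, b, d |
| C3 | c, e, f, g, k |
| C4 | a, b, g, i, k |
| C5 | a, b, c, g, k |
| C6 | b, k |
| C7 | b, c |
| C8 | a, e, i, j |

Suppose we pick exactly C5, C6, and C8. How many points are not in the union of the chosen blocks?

Union of C5, C6, C8 = {a, b, c, e, g, i, j, k}.
Not covered: d, f, h — 3 points.

3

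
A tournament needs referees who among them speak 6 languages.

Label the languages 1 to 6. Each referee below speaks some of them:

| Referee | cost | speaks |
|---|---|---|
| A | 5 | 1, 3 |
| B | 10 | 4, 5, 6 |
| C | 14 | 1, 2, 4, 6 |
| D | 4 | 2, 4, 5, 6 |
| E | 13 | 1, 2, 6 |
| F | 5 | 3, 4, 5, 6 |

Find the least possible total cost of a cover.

9

A, D together cover every language (A ∪ D = {1, 2, 3, 4, 5, 6}); total cost 5 + 4 = 9.
No covering selection has total cost below 9.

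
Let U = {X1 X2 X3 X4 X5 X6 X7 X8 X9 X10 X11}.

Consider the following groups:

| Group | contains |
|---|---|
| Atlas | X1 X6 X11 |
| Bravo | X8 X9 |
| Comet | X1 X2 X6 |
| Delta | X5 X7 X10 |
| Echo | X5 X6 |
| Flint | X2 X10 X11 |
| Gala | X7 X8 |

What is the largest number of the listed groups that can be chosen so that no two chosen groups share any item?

Bravo, Comet, Delta are pairwise disjoint (Bravo={X8,X9}; Comet={X1,X2,X6}; Delta={X5,X7,X10}).
Every remaining group overlaps one of these, and no 4 of the listed groups are pairwise disjoint, so 3 is the maximum.

3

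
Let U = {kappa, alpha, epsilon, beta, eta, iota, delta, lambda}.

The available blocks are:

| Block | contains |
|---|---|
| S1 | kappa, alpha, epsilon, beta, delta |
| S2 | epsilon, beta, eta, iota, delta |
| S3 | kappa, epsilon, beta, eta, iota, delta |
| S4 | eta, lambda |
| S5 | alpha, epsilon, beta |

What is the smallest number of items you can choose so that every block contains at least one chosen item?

2

Take H = {epsilon, lambda}. Each listed block contains at least one of these, so H is a hitting set of size 2.
The blocks S1, S4 are pairwise disjoint, so any hitting set needs a separate item for each — at least 2. Hence 2 is optimal.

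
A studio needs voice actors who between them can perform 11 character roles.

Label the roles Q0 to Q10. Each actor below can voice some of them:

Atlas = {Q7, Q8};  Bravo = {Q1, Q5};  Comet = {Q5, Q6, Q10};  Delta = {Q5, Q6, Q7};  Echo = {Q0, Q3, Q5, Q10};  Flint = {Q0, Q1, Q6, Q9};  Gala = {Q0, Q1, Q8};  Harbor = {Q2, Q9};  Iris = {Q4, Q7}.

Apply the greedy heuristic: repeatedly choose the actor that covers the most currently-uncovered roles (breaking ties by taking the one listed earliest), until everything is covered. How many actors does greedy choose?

Greedy: pick Echo (covers 4 new) → pick Flint (covers 3 new) → pick Atlas (covers 2 new) → pick Harbor (covers 1 new) → pick Iris (covers 1 new). Total picks: 5.

5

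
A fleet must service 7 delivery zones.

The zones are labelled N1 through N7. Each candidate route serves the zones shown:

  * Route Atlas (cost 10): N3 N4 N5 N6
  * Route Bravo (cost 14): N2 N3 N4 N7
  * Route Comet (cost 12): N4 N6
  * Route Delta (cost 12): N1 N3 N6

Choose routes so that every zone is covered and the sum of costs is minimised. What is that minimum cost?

Atlas, Bravo, Delta together cover every zone (Atlas ∪ Bravo ∪ Delta = {N1, N2, N3, N4, N5, N6, N7}); total cost 10 + 14 + 12 = 36.
No covering selection has total cost below 36.

36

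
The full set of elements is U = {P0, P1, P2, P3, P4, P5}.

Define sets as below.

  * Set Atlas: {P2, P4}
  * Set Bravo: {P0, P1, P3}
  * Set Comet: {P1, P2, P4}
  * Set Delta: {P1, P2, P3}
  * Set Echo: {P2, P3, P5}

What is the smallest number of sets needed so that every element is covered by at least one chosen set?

3

Take {Bravo, Comet, Echo}. Their union is {P0, P1, P2, P3, P4, P5}, which is all 6 elements.
Only Bravo contains P0, so Bravo is forced; the remaining 3 elements need at least 2 more sets (each remaining set adds at most 2) — so at least 3 sets are needed, and 3 is optimal.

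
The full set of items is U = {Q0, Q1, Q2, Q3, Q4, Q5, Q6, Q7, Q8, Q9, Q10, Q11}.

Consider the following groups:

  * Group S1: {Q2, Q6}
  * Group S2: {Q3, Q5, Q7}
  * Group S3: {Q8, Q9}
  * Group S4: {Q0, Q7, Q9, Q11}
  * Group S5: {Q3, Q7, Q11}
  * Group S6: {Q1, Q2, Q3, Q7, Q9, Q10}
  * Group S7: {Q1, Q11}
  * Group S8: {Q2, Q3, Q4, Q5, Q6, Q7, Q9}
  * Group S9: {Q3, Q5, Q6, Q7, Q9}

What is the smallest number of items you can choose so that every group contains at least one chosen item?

The 4 items {Q1, Q3, Q6, Q9} hit every group.
The groups S1, S2, S3, S7 are pairwise disjoint, so any hitting set needs a separate item for each — at least 4. Hence 4 is optimal.

4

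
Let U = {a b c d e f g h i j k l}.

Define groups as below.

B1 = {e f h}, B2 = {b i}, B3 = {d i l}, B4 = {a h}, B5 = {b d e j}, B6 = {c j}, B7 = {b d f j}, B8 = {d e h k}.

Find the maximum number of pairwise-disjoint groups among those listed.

B1, B3, B6 are pairwise disjoint (B1={e,f,h}; B3={d,i,l}; B6={c,j}).
Every remaining group overlaps one of these, and no 4 of the listed groups are pairwise disjoint, so 3 is the maximum.

3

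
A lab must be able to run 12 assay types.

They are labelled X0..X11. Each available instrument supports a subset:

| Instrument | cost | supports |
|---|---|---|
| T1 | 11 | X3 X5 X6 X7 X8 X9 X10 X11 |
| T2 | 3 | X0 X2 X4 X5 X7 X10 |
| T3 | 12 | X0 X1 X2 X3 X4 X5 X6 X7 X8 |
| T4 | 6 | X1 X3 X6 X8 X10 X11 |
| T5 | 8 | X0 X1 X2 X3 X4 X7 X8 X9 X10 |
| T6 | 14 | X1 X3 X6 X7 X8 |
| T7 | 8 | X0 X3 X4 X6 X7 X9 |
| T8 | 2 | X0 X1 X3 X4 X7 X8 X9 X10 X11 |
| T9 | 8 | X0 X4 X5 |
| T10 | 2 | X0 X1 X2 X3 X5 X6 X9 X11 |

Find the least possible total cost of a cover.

T8, T10 together cover every assay (T8 ∪ T10 = {X0, X1, X2, X3, X4, X5, X6, X7, X8, X9, X10, X11}); total cost 2 + 2 = 4.
No covering selection has total cost below 4.

4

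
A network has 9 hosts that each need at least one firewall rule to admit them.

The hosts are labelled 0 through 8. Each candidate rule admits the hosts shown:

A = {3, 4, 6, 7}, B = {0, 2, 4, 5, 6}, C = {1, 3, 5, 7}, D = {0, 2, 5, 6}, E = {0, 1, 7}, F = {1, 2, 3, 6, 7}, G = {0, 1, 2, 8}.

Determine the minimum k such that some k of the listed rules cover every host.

Take {B, C, G}. Their union is {0, 1, 2, 3, 4, 5, 6, 7, 8}, which is all 9 hosts.
Only G contains 8, so G is forced; the remaining 5 hosts need at least 2 more rules (each remaining rule adds at most 4) — so at least 3 rules are needed, and 3 is optimal.

3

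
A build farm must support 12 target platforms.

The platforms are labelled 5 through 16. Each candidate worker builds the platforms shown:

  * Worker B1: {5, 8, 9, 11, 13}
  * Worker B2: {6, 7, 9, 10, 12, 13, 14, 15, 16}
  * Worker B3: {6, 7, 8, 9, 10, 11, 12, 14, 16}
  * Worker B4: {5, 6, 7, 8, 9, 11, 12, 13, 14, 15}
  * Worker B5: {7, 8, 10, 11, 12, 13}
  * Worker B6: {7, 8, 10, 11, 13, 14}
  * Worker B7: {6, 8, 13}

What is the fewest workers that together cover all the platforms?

2

Take {B1, B2}. Their union is {5, 6, 7, 8, 9, 10, 11, 12, 13, 14, 15, 16}, which is all 12 platforms.
No single worker has all 12 platforms (the largest, B4, has 10), so 2 is optimal.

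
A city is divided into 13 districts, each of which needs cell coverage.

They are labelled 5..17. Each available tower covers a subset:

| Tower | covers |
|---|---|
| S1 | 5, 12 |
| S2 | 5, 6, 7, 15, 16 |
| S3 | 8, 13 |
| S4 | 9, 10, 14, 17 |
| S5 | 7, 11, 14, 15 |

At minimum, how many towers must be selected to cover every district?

Take {S1, S2, S3, S4, S5}. Their union is {5, 6, 7, 8, 9, 10, 11, 12, 13, 14, 15, 16, 17}, which is all 13 districts.
No 4 of the 5 towers cover everything (all 5 combinations miss at least one district), so 5 is optimal.

5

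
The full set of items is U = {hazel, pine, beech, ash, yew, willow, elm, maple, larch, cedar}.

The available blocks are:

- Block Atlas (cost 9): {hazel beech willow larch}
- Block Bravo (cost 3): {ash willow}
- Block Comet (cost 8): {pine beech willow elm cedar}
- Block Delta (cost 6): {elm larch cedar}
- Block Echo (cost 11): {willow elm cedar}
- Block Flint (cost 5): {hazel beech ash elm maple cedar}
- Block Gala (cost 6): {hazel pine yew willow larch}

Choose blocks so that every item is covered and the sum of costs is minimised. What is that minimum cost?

11

Flint, Gala together cover every item (Flint ∪ Gala = {hazel, pine, beech, ash, yew, willow, elm, maple, larch, cedar}); total cost 5 + 6 = 11.
No covering selection has total cost below 11.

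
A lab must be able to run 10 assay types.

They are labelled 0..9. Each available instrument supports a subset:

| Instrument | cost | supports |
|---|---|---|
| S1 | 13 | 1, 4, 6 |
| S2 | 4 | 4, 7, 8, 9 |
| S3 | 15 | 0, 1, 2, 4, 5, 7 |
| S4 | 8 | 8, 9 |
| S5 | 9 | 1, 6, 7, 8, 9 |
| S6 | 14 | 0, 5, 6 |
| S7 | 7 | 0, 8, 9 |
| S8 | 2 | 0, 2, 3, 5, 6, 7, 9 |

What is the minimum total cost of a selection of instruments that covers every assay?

15

S2, S5, S8 together cover every assay (S2 ∪ S5 ∪ S8 = {0, 1, 2, 3, 4, 5, 6, 7, 8, 9}); total cost 4 + 9 + 2 = 15.
No covering selection has total cost below 15.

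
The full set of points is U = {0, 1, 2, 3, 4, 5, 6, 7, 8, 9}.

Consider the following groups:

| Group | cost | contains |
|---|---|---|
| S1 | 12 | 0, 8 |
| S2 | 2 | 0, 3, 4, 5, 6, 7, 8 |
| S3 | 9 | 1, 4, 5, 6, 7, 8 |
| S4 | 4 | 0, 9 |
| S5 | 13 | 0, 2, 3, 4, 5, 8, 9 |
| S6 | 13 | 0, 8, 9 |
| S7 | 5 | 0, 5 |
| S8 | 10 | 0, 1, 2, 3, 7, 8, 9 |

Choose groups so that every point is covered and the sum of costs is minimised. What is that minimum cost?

12

S2, S8 together cover every point (S2 ∪ S8 = {0, 1, 2, 3, 4, 5, 6, 7, 8, 9}); total cost 2 + 10 = 12.
No covering selection has total cost below 12.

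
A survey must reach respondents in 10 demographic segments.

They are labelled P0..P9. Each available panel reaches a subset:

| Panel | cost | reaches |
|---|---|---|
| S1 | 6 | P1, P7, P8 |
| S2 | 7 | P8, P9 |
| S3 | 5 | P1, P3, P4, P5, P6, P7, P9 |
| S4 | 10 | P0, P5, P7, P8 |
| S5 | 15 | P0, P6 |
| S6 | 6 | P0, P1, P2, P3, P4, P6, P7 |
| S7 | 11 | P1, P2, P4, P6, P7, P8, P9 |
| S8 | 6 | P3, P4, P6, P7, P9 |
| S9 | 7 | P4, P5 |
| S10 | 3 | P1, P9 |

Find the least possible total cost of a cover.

17

S1, S3, S6 together cover every segment (S1 ∪ S3 ∪ S6 = {P0, P1, P2, P3, P4, P5, P6, P7, P8, P9}); total cost 6 + 5 + 6 = 17.
No covering selection has total cost below 17.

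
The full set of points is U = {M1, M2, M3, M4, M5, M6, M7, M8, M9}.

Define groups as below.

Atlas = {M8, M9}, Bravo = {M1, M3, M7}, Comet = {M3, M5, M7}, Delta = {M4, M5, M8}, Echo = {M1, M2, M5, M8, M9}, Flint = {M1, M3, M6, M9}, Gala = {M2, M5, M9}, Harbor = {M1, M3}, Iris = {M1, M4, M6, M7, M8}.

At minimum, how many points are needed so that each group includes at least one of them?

3

Take H = {M1, M5, M9}. Each listed group contains at least one of these, so H is a hitting set of size 3.
No choice of 2 points meets every group, so 3 is the minimum.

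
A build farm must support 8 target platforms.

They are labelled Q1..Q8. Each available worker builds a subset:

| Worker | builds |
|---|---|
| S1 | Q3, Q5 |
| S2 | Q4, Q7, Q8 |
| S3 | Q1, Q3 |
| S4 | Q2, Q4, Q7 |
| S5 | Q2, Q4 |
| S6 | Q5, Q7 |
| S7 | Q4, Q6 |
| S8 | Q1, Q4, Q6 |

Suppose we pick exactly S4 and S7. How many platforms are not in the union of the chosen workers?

Union of S4, S7 = {Q2, Q4, Q6, Q7}.
Not covered: Q1, Q3, Q5, Q8 — 4 platforms.

4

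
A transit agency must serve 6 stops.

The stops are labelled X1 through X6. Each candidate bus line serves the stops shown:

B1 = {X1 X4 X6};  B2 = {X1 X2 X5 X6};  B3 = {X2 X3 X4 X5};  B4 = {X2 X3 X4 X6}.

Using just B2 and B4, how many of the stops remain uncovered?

Union of B2, B4 = {X1, X2, X3, X4, X5, X6} — that's every stop, so 0 are uncovered.

0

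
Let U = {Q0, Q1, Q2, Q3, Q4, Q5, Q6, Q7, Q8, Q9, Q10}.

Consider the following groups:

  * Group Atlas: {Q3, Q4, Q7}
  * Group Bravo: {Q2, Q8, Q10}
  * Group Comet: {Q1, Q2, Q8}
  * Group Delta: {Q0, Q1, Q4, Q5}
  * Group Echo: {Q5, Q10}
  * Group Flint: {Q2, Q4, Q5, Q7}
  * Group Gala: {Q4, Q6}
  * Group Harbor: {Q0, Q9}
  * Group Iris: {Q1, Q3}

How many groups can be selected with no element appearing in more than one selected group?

Bravo, Gala, Harbor, Iris are pairwise disjoint (Bravo={Q2,Q8,Q10}; Gala={Q4,Q6}; Harbor={Q0,Q9}; Iris={Q1,Q3}).
Every remaining group overlaps one of these, and no 5 of the listed groups are pairwise disjoint, so 4 is the maximum.

4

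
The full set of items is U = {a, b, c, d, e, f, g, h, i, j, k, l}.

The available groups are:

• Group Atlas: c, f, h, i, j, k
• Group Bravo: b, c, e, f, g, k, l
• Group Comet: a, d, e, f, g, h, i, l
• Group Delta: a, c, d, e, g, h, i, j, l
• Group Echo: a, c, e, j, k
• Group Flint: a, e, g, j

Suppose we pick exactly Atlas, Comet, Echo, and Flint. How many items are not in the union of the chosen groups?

Union of Atlas, Comet, Echo, Flint = {a, c, d, e, f, g, h, i, j, k, l}.
Not covered: b — 1 item.

1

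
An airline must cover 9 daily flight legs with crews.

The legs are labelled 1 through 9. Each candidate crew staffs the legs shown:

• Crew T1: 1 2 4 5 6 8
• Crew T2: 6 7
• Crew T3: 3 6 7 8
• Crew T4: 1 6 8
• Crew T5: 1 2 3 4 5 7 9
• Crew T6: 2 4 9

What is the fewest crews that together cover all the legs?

2

Take {T4, T5}. Their union is {1, 2, 3, 4, 5, 6, 7, 8, 9}, which is all 9 legs.
No single crew has all 9 legs (the largest, T5, has 7), so 2 is optimal.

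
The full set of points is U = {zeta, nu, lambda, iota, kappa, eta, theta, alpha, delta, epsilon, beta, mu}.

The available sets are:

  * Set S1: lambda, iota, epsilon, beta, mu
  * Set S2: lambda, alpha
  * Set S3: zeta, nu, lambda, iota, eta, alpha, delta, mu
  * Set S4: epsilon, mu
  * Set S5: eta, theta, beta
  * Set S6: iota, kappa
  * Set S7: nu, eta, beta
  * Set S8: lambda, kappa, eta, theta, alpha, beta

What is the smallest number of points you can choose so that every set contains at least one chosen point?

4

The 4 points {lambda, kappa, epsilon, beta} hit every set.
The sets S2, S4, S6, S7 are pairwise disjoint, so any hitting set needs a separate point for each — at least 4. Hence 4 is optimal.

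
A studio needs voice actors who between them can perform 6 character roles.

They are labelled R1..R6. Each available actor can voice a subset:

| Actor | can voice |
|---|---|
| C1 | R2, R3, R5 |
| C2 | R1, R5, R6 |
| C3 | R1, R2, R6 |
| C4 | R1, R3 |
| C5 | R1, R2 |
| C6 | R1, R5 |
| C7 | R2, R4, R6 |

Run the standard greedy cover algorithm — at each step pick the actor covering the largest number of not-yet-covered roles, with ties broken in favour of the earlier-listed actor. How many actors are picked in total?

Greedy: pick C1 (covers 3 new) → pick C2 (covers 2 new) → pick C7 (covers 1 new). Total picks: 3.

3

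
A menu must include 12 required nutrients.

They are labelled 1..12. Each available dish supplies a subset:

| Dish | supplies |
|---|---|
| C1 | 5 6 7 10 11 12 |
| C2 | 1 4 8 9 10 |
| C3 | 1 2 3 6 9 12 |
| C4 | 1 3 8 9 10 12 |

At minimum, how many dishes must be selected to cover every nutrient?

C1 and C2 and C3 together: C1 ∪ C2 ∪ C3 = {1, 2, 3, 4, 5, 6, 7, 8, 9, 10, 11, 12} — every nutrient is covered.
Only C3 contains 2, so C3 is forced; the remaining 6 nutrients need at least 2 more dishes (each remaining dish adds at most 4) — so at least 3 dishes are needed, and 3 is optimal.

3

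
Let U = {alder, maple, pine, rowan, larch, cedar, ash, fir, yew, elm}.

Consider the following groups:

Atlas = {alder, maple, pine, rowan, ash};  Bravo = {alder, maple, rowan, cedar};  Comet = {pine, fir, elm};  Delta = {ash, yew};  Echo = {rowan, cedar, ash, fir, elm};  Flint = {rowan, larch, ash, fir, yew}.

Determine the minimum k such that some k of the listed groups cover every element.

3

Atlas, Echo, and Flint cover everything between them: the union {alder, maple, pine, rowan, larch, cedar, ash, fir, yew, elm} is all of U.
Only Flint contains larch, so Flint is forced; the remaining 5 elements need at least 2 more groups (each remaining group adds at most 3) — so at least 3 groups are needed, and 3 is optimal.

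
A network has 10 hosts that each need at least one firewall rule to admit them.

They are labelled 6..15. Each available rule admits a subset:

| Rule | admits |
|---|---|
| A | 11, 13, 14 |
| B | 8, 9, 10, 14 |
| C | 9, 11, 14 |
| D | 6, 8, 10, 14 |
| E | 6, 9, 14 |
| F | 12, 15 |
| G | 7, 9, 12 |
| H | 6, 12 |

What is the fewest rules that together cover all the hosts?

4

A and D and F and G together: A ∪ D ∪ F ∪ G = {6, 7, 8, 9, 10, 11, 12, 13, 14, 15} — every host is covered.
Only A contains 13, so A is forced; the remaining 7 hosts need at least 3 more rules (each remaining rule adds at most 3) — so at least 4 rules are needed, and 4 is optimal.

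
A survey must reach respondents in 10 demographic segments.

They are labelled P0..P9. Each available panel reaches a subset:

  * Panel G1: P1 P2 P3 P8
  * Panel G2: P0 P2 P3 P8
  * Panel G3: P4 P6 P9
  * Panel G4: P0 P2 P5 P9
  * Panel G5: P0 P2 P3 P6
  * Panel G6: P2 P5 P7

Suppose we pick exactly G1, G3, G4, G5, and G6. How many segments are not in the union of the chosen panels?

Union of G1, G3, G4, G5, G6 = {P0, P1, P2, P3, P4, P5, P6, P7, P8, P9} — that's every segment, so 0 are uncovered.

0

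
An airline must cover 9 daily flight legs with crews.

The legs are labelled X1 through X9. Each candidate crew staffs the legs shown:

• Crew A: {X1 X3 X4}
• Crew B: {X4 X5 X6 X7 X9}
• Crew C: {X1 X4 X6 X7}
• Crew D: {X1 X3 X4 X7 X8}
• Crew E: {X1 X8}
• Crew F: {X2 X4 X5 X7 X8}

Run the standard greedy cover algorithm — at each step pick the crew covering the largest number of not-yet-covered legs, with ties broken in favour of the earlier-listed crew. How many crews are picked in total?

3

Greedy: pick B (covers 5 new) → pick D (covers 3 new) → pick F (covers 1 new). Total picks: 3.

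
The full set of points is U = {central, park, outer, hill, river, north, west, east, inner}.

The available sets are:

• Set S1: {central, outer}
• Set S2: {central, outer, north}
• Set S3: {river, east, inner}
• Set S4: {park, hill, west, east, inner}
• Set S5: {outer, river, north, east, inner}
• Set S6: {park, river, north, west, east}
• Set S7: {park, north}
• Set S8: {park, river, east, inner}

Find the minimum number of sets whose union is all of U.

3

S2, S4, and S8 cover everything between them: the union {central, park, outer, hill, river, north, west, east, inner} is all of U.
Only S4 contains hill, so S4 is forced; the remaining 4 points need at least 2 more sets (each remaining set adds at most 3) — so at least 3 sets are needed, and 3 is optimal.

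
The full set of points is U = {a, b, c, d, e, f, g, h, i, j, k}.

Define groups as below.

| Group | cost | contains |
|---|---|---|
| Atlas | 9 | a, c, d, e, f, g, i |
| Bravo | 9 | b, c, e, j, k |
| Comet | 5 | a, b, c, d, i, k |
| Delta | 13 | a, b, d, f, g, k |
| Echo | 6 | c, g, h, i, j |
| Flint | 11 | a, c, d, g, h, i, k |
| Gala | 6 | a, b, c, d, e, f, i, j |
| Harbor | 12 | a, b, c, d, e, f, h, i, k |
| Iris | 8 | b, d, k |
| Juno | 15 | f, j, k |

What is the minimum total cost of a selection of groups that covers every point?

Flint, Gala together cover every point (Flint ∪ Gala = {a, b, c, d, e, f, g, h, i, j, k}); total cost 11 + 6 = 17.
No covering selection has total cost below 17.

17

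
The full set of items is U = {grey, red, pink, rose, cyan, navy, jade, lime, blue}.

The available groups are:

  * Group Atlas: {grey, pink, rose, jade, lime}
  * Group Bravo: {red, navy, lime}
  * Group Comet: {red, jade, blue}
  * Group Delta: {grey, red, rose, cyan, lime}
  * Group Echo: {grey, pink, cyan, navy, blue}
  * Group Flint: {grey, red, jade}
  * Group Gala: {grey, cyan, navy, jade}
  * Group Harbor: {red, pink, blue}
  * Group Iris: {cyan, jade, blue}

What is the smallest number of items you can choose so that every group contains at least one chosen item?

3

Take H = {red, cyan, lime}. Each listed group contains at least one of these, so H is a hitting set of size 3.
No choice of 2 items meets every group, so 3 is the minimum.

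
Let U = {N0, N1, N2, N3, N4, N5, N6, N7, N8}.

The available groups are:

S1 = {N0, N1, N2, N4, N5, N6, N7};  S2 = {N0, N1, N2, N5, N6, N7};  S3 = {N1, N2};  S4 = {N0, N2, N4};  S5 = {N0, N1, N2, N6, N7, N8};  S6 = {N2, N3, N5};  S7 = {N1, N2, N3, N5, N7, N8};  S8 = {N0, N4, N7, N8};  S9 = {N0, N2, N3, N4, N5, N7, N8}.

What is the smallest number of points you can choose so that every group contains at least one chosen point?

H = {N2, N4} meets every group (each contains at least one member of H), and |H| = 2.
The groups S3, S8 are pairwise disjoint, so any hitting set needs a separate point for each — at least 2. Hence 2 is optimal.

2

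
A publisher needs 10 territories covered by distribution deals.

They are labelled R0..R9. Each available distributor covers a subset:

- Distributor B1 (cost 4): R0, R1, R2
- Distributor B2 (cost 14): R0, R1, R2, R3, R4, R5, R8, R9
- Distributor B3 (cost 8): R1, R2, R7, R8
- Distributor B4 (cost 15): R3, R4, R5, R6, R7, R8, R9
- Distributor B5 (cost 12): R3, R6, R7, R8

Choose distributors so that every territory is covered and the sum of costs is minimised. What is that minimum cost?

B1, B4 together cover every territory (B1 ∪ B4 = {R0, R1, R2, R3, R4, R5, R6, R7, R8, R9}); total cost 4 + 15 = 19.
No covering selection has total cost below 19.

19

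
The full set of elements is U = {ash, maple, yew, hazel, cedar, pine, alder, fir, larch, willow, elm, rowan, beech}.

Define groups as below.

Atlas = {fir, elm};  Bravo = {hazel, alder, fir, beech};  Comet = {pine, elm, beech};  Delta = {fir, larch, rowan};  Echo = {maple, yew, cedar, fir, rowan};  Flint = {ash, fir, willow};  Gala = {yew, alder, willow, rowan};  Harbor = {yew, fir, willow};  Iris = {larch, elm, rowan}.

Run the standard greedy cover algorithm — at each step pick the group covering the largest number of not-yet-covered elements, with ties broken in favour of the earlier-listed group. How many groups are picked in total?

Greedy: pick Echo (covers 5 new) → pick Bravo (covers 3 new) → pick Comet (covers 2 new) → pick Flint (covers 2 new) → pick Delta (covers 1 new). Total picks: 5.

5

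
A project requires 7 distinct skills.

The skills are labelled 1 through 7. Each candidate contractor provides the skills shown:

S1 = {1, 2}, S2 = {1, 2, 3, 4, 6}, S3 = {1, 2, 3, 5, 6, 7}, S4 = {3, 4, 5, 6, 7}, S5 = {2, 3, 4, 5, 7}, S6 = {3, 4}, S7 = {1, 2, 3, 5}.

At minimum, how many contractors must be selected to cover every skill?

S3 and S4 together: S3 ∪ S4 = {1, 2, 3, 4, 5, 6, 7} — every skill is covered.
No single contractor has all 7 skills (the largest, S3, has 6), so 2 is optimal.

2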